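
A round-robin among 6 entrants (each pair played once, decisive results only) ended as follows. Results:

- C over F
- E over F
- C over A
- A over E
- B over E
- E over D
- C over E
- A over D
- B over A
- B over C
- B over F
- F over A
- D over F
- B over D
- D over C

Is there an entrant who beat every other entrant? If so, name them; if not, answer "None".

B has 5 wins out of 5 opponents — a perfect record.

B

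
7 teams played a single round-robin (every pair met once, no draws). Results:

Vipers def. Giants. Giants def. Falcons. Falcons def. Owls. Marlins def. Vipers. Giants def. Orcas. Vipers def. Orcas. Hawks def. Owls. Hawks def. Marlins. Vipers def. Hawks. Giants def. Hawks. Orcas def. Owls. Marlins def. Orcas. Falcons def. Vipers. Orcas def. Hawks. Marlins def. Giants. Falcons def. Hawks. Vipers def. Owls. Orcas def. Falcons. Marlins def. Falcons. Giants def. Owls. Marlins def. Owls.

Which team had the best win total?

Win totals: Vipers 4, Hawks 2, Falcons 3, Giants 4, Owls 0, Orcas 3, Marlins 5.
Marlins leads with 5 wins (next highest: 4).

Marlins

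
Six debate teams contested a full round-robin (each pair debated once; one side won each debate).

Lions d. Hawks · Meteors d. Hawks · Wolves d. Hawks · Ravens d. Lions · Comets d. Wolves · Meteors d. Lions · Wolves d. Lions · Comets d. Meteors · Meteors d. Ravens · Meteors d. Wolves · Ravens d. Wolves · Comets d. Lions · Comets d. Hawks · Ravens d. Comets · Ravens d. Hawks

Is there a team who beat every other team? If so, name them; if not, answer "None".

None

Highest win total is Ravens with 4 (out of 5 possible).
Ravens lost to Meteors, so no team went undefeated.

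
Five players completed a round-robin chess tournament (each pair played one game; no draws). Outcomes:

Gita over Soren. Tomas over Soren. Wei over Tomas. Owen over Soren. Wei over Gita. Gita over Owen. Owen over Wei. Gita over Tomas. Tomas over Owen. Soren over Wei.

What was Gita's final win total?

Gita's results: beat Tomas, Soren, Owen; lost to Wei.
That is 3 wins.

3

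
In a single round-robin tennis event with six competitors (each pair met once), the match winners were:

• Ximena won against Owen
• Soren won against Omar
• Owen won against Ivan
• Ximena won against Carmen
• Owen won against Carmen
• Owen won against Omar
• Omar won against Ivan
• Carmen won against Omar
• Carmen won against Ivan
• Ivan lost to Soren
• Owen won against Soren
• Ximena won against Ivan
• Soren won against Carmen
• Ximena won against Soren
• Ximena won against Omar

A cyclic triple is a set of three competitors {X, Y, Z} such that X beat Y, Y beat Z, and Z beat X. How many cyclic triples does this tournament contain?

Of the C(6,3) = 20 triples, the cyclic ones are: none.
That is 0.

0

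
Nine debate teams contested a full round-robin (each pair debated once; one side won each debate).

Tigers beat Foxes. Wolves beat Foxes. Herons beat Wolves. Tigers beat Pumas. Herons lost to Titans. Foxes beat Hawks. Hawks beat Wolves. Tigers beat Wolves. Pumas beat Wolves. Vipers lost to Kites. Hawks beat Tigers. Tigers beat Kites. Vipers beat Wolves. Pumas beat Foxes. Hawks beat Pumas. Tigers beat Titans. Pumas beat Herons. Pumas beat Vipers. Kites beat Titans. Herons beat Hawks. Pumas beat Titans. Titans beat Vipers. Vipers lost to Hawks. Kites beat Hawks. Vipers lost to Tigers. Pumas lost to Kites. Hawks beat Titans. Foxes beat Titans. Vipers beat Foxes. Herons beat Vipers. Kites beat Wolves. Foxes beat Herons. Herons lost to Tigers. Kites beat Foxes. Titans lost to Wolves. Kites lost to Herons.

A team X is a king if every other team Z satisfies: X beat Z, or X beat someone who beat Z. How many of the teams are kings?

5

Tigers reaches everyone (king).
Titans cannot reach Tigers, Pumas in two steps.
Kites reaches everyone (king).
Pumas cannot reach Tigers in two steps.
Vipers cannot reach Tigers, Kites, Pumas in two steps.
Herons reaches everyone (king).
Wolves cannot reach Tigers, Kites, Pumas in two steps.
Hawks reaches everyone (king).
Foxes reaches everyone (king).
Kings: Tigers, Kites, Herons, Hawks, Foxes — 5.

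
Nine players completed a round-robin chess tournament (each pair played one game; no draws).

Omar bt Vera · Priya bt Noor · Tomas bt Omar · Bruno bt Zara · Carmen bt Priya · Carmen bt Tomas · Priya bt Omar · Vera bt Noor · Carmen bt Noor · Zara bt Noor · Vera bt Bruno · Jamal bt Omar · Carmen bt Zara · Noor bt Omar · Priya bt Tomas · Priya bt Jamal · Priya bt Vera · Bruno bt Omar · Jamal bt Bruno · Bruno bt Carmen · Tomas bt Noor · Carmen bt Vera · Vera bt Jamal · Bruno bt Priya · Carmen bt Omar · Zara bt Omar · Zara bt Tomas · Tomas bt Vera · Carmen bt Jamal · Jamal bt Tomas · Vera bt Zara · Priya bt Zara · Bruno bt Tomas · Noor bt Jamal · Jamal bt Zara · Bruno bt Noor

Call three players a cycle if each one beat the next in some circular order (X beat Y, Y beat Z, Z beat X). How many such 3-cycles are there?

14

Win totals: Tomas 3, Vera 4, Bruno 6, Jamal 4, Omar 1, Zara 3, Carmen 7, Noor 2, Priya 6.
A player with w wins dominates both others in C(w,2) triples; summing gives 3 + 6 + 15 + 6 + 0 + 3 + 21 + 1 + 15 = 70 transitive triples.
Total triples C(9,3) = 84, so cyclic triples = 84 − 70 = 14.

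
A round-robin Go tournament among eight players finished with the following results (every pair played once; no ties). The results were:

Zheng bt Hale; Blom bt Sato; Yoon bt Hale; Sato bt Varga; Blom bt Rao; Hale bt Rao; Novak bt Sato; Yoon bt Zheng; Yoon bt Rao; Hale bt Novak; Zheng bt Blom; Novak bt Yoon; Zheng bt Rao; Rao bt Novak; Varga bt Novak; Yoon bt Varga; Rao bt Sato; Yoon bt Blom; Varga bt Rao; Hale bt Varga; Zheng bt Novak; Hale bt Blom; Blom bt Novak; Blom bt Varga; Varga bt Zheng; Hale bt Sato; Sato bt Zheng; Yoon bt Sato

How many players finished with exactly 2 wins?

3

Win totals: Rao 2, Zheng 4, Sato 2, Yoon 6, Hale 5, Novak 2, Varga 3, Blom 4.
Exactly 2: Rao, Sato, Novak — 3 players.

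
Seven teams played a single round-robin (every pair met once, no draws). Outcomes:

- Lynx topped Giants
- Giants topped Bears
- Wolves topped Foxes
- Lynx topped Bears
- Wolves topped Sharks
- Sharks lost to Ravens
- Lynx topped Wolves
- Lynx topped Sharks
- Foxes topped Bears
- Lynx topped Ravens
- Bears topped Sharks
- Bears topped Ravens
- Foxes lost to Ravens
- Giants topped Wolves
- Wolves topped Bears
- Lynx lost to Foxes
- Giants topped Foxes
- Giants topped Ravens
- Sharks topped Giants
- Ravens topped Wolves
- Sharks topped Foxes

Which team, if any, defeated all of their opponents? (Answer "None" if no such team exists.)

Highest win total is Lynx with 5 (out of 6 possible).
Lynx lost to Foxes, so no team went undefeated.

None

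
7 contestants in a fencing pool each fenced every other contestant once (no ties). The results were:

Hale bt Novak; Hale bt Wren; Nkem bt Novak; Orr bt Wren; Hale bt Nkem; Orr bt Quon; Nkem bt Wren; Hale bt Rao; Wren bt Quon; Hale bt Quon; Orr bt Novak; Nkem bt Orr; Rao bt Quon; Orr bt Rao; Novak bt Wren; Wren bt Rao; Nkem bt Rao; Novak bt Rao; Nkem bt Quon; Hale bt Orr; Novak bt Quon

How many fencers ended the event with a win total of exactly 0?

Win totals: Hale 6, Orr 4, Nkem 5, Rao 1, Quon 0, Wren 2, Novak 3.
Exactly 0: Quon — 1 fencer.

1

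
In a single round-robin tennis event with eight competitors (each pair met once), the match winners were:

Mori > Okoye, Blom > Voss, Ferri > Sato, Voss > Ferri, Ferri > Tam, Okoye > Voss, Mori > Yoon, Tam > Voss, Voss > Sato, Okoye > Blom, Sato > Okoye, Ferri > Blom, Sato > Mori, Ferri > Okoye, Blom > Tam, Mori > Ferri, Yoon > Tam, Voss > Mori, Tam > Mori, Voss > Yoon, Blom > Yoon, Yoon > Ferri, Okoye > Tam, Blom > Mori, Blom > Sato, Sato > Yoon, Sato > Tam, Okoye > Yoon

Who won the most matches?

Blom

Win totals: Yoon 2, Tam 2, Blom 5, Ferri 4, Okoye 4, Voss 4, Mori 3, Sato 4.
Blom leads with 5 wins (next highest: 4).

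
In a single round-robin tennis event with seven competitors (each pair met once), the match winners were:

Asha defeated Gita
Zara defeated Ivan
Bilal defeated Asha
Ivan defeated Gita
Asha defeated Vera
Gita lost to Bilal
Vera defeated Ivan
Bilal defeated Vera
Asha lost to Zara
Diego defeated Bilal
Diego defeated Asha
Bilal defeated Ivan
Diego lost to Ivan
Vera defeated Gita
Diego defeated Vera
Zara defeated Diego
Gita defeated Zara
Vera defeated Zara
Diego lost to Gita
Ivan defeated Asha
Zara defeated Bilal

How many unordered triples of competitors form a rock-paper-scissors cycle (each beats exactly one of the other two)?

Win totals: Bilal 4, Diego 3, Ivan 3, Zara 4, Asha 2, Vera 3, Gita 2.
A competitor with w wins dominates both others in C(w,2) triples; summing gives 6 + 3 + 3 + 6 + 1 + 3 + 1 = 23 transitive triples.
Total triples C(7,3) = 35, so cyclic triples = 35 − 23 = 12.

12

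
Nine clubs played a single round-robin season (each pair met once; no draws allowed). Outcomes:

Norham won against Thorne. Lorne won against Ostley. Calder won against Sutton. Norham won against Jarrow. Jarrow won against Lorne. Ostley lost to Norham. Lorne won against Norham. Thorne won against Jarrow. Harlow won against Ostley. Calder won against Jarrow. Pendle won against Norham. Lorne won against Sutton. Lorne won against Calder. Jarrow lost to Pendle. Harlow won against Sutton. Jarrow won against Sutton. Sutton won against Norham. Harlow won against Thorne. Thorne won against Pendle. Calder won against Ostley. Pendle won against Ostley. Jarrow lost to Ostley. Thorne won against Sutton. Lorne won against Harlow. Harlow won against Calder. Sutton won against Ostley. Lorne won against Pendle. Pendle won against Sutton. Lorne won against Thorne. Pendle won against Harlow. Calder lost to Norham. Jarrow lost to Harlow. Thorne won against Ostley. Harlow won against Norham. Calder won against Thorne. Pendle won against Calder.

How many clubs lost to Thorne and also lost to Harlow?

3

Thorne beat: Pendle, Sutton, Ostley, Jarrow.
Harlow beat: Sutton, Ostley, Norham, Jarrow, Calder, Thorne.
Both beat: Sutton, Ostley, Jarrow — 3.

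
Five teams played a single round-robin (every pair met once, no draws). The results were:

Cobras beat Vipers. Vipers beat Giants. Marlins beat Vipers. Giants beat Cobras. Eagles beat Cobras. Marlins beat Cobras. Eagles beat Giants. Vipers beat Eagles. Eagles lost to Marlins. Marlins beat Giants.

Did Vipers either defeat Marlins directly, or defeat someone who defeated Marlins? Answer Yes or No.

Vipers did not beat Marlins directly.
Vipers beat Eagles, Giants, but each of them lost to Marlins. No two-step path.

No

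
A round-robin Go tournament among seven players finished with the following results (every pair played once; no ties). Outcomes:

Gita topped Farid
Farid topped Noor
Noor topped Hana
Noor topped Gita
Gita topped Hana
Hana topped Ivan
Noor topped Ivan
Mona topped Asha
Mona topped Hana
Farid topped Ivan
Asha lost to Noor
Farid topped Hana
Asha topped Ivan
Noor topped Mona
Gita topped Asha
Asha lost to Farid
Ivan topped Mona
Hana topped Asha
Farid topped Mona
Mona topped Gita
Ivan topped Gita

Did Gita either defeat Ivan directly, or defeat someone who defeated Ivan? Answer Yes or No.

Yes

Gita did not beat Ivan directly.
Gita beat Farid, Hana, Asha. Of those, Farid beat Ivan.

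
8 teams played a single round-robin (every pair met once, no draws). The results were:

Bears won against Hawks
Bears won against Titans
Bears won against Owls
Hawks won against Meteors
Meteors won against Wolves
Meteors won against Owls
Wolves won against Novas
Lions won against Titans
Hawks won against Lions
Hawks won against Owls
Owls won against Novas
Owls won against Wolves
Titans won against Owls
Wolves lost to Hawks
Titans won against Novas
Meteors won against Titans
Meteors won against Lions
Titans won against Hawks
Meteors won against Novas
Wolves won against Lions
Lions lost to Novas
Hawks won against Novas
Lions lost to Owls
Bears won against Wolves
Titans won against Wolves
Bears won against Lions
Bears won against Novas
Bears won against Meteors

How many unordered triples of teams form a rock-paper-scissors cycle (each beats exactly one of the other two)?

Win totals: Wolves 2, Owls 3, Meteors 5, Hawks 5, Novas 1, Titans 4, Bears 7, Lions 1.
A team with w wins dominates both others in C(w,2) triples; summing gives 1 + 3 + 10 + 10 + 0 + 6 + 21 + 0 = 51 transitive triples.
Total triples C(8,3) = 56, so cyclic triples = 56 − 51 = 5.

5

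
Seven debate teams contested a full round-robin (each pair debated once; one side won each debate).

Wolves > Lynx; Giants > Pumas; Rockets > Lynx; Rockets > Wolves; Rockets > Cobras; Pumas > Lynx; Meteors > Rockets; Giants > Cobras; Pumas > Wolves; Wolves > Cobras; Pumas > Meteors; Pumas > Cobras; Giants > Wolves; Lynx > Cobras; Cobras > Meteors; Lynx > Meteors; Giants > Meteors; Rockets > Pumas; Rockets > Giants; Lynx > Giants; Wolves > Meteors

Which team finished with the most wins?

Rockets

Win totals: Rockets 5, Giants 4, Pumas 4, Wolves 3, Lynx 3, Meteors 1, Cobras 1.
Rockets leads with 5 wins (next highest: 4).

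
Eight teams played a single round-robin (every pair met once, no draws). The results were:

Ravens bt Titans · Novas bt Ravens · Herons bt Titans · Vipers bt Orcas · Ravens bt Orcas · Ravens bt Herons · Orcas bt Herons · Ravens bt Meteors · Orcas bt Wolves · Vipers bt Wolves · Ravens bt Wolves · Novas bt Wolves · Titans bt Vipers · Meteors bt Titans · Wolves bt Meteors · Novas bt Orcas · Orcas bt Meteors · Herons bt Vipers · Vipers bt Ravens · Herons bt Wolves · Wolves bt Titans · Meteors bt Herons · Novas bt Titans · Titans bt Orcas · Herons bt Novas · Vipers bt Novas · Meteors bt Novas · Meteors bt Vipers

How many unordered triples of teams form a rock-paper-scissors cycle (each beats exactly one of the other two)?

Win totals: Orcas 3, Wolves 2, Meteors 4, Vipers 4, Titans 2, Herons 4, Novas 4, Ravens 5.
A team with w wins dominates both others in C(w,2) triples; summing gives 3 + 1 + 6 + 6 + 1 + 6 + 6 + 10 = 39 transitive triples.
Total triples C(8,3) = 56, so cyclic triples = 56 − 39 = 17.

17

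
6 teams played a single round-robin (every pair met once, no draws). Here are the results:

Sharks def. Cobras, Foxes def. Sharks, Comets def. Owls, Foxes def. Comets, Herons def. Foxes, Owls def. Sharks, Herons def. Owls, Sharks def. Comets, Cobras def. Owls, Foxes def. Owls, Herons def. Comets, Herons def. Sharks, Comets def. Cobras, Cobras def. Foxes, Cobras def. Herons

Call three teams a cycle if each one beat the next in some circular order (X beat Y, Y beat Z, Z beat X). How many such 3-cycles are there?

6

Win totals: Foxes 3, Comets 2, Owls 1, Herons 4, Sharks 2, Cobras 3.
A team with w wins dominates both others in C(w,2) triples; summing gives 3 + 1 + 0 + 6 + 1 + 3 = 14 transitive triples.
Total triples C(6,3) = 20, so cyclic triples = 20 − 14 = 6.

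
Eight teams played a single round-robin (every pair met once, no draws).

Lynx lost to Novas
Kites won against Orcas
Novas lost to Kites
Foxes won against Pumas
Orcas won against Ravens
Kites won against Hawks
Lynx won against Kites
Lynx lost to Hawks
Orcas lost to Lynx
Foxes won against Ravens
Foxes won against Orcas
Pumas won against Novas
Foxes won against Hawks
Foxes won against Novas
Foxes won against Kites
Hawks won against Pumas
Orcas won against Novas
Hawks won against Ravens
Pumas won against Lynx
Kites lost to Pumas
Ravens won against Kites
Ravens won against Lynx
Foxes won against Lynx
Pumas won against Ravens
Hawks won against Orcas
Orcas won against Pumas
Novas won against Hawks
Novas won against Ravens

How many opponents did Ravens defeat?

Ravens' results: beat Kites, Lynx; lost to Hawks, Novas, Pumas, Foxes, Orcas.
That is 2 wins.

2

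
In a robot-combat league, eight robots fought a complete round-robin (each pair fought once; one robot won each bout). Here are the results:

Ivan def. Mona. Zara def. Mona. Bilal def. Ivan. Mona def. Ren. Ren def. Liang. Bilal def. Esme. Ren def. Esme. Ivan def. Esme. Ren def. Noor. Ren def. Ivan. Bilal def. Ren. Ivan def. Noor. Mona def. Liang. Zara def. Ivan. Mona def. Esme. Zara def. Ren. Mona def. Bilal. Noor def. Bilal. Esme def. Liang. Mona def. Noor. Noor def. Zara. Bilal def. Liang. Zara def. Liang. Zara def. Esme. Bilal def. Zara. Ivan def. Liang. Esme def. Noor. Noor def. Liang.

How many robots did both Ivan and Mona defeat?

3

Ivan beat: Liang, Noor, Mona, Esme.
Mona beat: Ren, Liang, Noor, Bilal, Esme.
Both beat: Liang, Noor, Esme — 3.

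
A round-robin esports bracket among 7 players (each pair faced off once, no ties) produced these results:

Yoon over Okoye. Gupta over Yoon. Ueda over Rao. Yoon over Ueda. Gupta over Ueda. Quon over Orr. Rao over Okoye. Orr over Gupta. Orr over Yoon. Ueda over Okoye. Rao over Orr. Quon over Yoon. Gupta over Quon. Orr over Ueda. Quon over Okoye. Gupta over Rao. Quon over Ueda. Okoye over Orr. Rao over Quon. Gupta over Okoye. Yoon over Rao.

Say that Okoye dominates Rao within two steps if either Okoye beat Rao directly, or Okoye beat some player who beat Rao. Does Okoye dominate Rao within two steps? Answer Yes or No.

No

Okoye did not beat Rao directly.
Okoye beat Orr, but each of them lost to Rao. No two-step path.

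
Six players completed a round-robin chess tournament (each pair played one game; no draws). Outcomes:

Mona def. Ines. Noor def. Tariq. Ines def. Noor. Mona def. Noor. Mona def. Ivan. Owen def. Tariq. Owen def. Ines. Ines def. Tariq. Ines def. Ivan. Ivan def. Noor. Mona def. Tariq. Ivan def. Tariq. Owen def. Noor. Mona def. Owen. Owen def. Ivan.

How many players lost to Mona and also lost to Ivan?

Mona beat: Noor, Ivan, Ines, Tariq, Owen.
Ivan beat: Noor, Tariq.
Both beat: Noor, Tariq — 2.

2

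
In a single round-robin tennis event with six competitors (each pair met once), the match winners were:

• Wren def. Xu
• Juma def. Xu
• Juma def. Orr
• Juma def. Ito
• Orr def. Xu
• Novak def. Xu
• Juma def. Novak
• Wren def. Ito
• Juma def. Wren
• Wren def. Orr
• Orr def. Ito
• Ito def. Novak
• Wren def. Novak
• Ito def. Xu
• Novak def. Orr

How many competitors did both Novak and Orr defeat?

Novak beat: Orr, Xu.
Orr beat: Xu, Ito.
Both beat: Xu — 1.

1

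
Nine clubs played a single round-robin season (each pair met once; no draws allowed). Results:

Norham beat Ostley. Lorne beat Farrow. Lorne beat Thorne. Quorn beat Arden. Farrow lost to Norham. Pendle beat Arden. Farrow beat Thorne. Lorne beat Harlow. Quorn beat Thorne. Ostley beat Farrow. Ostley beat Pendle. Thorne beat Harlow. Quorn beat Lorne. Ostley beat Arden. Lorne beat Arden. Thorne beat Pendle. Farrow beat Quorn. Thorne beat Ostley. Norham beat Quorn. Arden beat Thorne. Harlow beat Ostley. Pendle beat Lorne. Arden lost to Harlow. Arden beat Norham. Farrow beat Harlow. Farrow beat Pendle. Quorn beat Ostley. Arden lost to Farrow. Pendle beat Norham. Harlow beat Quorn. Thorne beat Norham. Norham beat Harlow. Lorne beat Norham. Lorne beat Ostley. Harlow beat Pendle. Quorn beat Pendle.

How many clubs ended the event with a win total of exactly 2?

1

Win totals: Quorn 5, Lorne 6, Ostley 3, Arden 2, Harlow 4, Pendle 3, Norham 4, Thorne 4, Farrow 5.
Exactly 2: Arden — 1 club.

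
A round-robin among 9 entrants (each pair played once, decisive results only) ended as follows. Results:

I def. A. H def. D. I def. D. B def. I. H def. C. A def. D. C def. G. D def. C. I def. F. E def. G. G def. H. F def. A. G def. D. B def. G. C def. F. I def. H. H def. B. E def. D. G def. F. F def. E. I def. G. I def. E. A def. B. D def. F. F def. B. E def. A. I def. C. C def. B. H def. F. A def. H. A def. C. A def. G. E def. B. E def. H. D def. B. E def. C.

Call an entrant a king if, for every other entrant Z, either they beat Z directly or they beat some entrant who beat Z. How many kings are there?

A cannot reach E in two steps.
B reaches everyone (king).
C reaches everyone (king).
D cannot reach H in two steps.
E reaches everyone (king).
F reaches everyone (king).
G cannot reach I in two steps.
H reaches everyone (king).
I reaches everyone (king).
Kings: B, C, E, F, H, I — 6.

6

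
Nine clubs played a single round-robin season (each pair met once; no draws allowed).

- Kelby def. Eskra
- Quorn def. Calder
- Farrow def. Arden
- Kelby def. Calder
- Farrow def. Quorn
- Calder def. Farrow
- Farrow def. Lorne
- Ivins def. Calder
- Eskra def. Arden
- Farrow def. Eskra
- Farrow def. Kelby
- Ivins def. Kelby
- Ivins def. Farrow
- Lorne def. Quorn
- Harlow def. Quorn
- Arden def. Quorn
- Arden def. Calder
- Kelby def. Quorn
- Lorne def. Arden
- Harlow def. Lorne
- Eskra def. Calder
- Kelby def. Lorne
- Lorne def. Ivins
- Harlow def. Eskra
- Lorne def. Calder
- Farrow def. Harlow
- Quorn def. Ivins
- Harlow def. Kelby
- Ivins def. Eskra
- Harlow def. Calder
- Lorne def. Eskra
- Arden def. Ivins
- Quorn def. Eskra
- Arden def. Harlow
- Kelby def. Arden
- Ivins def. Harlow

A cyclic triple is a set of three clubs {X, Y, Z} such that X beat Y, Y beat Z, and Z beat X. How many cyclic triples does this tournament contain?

Win totals: Lorne 5, Arden 4, Eskra 2, Kelby 5, Calder 1, Harlow 5, Quorn 3, Ivins 5, Farrow 6.
A club with w wins dominates both others in C(w,2) triples; summing gives 10 + 6 + 1 + 10 + 0 + 10 + 3 + 10 + 15 = 65 transitive triples.
Total triples C(9,3) = 84, so cyclic triples = 84 − 65 = 19.

19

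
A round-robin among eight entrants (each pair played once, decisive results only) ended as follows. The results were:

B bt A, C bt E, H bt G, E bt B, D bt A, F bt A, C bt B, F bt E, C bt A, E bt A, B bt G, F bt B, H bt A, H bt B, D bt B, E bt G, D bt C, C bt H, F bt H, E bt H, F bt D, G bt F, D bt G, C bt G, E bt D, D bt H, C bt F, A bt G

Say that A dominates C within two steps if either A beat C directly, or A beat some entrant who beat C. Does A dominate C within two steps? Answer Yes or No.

No

A did not beat C directly.
A beat G, but each of them lost to C. No two-step path.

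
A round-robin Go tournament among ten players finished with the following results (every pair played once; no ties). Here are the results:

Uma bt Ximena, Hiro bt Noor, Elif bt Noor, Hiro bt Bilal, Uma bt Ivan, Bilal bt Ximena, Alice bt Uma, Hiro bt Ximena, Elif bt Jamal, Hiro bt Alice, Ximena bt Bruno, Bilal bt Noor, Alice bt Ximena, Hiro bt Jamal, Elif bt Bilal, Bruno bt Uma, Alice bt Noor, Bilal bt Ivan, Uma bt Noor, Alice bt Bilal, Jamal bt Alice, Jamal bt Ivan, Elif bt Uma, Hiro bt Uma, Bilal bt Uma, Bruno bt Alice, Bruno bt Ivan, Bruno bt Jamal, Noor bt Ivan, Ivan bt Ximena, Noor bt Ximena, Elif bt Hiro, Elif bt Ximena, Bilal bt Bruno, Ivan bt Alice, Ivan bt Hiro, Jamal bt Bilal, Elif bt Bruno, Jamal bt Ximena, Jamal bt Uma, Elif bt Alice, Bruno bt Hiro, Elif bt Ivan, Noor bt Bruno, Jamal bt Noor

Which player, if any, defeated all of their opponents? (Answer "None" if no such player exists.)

Elif has 9 wins out of 9 opponents — a perfect record.

Elif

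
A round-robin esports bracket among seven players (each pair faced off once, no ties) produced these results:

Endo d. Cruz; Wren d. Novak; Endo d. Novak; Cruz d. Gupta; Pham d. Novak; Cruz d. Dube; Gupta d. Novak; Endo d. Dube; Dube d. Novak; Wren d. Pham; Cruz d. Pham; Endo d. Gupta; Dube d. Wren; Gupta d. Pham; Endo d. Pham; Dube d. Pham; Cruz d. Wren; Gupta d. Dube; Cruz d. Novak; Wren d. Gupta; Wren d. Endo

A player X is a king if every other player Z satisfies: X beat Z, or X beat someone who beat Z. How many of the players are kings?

3

Gupta cannot reach Cruz, Endo in two steps.
Wren reaches everyone (king).
Dube cannot reach Cruz in two steps.
Cruz reaches everyone (king).
Endo reaches everyone (king).
Pham cannot reach Gupta, Wren, Dube, Cruz, Endo in two steps.
Novak cannot reach Gupta, Wren, Dube, Cruz, Endo, Pham in two steps.
Kings: Wren, Cruz, Endo — 3.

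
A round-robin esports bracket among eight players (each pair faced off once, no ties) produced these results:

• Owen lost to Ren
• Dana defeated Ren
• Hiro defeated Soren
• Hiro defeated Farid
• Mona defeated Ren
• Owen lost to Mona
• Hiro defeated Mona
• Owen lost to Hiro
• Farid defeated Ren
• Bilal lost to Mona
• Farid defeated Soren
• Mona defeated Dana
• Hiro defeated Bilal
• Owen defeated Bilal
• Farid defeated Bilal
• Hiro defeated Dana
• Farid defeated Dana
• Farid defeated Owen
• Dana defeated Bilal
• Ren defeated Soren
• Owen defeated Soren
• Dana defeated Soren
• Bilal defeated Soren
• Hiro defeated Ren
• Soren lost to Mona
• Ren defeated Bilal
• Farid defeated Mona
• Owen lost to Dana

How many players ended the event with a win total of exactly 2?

Win totals: Ren 3, Dana 4, Mona 5, Owen 2, Soren 0, Bilal 1, Hiro 7, Farid 6.
Exactly 2: Owen — 1 player.

1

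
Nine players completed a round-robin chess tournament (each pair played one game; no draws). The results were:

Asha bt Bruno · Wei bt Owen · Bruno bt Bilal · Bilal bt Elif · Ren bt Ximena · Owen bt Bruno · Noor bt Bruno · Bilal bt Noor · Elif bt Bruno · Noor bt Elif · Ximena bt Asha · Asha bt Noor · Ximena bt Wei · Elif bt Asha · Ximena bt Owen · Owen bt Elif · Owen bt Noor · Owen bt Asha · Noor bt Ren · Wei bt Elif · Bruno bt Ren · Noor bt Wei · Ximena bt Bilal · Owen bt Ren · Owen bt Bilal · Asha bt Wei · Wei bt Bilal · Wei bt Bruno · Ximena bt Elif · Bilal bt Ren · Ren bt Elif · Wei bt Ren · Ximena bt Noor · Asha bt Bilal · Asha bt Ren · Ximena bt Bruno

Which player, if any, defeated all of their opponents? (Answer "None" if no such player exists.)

None

Highest win total is Ximena with 7 (out of 8 possible).
Ximena lost to Ren, so no player went undefeated.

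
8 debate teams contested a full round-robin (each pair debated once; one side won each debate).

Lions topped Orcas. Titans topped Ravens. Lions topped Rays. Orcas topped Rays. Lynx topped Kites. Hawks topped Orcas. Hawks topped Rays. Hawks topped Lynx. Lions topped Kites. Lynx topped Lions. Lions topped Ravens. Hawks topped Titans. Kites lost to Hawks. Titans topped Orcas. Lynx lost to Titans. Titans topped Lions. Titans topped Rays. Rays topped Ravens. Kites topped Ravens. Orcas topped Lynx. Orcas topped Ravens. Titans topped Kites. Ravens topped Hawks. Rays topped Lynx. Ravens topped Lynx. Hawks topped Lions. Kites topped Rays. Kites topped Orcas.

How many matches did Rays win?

Rays' results: beat Ravens, Lynx; lost to Hawks, Orcas, Titans, Lions, Kites.
That is 2 wins.

2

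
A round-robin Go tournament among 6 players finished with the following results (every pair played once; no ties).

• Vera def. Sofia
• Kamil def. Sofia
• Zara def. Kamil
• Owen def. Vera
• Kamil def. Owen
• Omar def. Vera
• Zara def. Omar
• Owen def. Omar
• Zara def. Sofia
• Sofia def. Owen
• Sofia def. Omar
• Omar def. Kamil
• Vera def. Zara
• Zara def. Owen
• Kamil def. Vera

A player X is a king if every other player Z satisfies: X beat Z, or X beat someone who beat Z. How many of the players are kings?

Zara reaches everyone (king).
Owen reaches everyone (king).
Sofia cannot reach Zara in two steps.
Omar reaches everyone (king).
Vera reaches everyone (king).
Kamil reaches everyone (king).
Kings: Zara, Owen, Omar, Vera, Kamil — 5.

5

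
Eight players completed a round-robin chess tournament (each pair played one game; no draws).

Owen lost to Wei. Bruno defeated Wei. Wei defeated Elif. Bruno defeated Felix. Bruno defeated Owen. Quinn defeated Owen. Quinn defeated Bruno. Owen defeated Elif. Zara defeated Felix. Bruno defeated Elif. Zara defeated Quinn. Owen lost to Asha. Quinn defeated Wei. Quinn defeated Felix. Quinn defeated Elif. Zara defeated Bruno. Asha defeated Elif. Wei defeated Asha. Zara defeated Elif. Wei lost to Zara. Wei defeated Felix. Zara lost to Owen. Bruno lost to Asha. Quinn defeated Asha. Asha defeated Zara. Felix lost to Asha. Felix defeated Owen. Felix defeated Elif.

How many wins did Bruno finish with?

Bruno's results: beat Owen, Wei, Elif, Felix; lost to Asha, Quinn, Zara.
That is 4 wins.

4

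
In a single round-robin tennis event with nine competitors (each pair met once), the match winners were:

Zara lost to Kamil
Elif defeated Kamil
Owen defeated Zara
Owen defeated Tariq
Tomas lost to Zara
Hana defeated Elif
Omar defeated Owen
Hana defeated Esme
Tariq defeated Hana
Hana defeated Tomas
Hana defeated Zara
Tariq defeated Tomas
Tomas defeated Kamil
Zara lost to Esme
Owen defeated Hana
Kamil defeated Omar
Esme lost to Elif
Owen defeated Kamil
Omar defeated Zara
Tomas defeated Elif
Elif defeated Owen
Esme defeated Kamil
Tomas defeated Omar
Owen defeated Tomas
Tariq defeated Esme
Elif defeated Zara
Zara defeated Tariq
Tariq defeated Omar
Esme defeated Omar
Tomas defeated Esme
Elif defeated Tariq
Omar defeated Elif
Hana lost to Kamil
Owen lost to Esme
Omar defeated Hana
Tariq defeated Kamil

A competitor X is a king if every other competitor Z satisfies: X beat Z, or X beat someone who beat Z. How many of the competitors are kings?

8

Zara cannot reach Owen in two steps.
Owen reaches everyone (king).
Tomas reaches everyone (king).
Hana reaches everyone (king).
Elif reaches everyone (king).
Kamil reaches everyone (king).
Esme reaches everyone (king).
Omar reaches everyone (king).
Tariq reaches everyone (king).
Kings: Owen, Tomas, Hana, Elif, Kamil, Esme, Omar, Tariq — 8.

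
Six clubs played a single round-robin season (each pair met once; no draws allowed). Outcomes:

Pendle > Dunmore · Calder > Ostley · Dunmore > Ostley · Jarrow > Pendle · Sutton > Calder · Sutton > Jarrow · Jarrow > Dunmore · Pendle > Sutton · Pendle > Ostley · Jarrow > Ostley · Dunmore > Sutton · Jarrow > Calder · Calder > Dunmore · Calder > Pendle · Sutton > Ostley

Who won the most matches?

Win totals: Calder 3, Pendle 3, Dunmore 2, Sutton 3, Jarrow 4, Ostley 0.
Jarrow leads with 4 wins (next highest: 3).

Jarrow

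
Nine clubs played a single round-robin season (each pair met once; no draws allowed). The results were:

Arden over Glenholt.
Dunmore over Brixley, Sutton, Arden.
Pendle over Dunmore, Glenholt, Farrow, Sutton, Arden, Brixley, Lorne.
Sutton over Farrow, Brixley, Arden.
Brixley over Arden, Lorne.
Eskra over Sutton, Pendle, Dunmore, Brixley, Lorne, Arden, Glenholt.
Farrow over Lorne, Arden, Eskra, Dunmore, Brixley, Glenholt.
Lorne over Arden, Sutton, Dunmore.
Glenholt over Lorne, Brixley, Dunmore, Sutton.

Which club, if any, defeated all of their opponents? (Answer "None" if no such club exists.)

Highest win total is Pendle with 7 (out of 8 possible).
Pendle lost to Eskra, so no club went undefeated.

None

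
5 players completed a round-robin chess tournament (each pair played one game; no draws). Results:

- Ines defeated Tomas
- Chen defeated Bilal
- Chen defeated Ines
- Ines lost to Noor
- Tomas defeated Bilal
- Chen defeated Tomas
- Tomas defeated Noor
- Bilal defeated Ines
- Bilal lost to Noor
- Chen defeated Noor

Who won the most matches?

Win totals: Chen 4, Noor 2, Tomas 2, Ines 1, Bilal 1.
Chen leads with 4 wins (next highest: 2).

Chen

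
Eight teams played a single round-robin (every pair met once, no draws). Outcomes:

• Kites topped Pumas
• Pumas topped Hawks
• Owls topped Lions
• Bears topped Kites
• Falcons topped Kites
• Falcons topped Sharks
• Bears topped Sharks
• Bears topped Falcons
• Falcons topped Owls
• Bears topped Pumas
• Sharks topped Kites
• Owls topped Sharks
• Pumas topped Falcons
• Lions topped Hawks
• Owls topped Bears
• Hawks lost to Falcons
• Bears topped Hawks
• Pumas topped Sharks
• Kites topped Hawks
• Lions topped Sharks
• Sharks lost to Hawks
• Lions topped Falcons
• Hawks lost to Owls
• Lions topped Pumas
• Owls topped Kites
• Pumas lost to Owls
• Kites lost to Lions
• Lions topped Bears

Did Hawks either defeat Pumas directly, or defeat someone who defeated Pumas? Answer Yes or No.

Hawks did not beat Pumas directly.
Hawks beat Sharks, but each of them lost to Pumas. No two-step path.

No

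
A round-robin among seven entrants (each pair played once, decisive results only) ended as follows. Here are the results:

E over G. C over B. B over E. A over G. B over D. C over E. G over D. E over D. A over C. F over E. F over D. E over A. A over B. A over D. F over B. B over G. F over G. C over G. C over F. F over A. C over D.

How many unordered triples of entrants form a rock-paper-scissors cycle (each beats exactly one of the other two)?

3

Win totals: A 4, B 3, C 5, D 0, E 3, F 5, G 1.
An entrant with w wins dominates both others in C(w,2) triples; summing gives 6 + 3 + 10 + 0 + 3 + 10 + 0 = 32 transitive triples.
Total triples C(7,3) = 35, so cyclic triples = 35 − 32 = 3.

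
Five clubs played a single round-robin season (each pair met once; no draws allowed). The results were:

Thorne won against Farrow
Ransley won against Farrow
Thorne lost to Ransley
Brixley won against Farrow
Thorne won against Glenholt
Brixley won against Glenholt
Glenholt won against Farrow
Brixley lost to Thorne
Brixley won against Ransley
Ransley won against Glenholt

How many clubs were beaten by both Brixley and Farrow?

0

Brixley beat: Ransley, Farrow, Glenholt.
Farrow beat: no one.
No one was beaten by both.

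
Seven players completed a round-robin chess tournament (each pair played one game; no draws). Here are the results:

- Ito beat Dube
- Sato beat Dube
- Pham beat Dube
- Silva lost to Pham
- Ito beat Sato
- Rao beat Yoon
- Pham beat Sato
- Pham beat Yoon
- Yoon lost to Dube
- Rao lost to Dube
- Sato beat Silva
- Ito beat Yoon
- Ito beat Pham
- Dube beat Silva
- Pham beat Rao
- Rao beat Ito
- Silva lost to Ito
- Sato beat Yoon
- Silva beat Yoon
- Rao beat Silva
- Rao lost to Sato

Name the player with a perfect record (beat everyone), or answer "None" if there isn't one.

Highest win total is Pham with 5 (out of 6 possible).
Pham lost to Ito, so no player went undefeated.

None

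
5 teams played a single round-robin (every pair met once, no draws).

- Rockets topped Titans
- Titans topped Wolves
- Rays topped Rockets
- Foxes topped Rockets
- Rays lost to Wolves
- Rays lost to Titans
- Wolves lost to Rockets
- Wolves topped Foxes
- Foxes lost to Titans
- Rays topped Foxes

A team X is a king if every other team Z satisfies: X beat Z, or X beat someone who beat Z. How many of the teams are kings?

3

Rays reaches everyone (king).
Titans reaches everyone (king).
Rockets reaches everyone (king).
Wolves cannot reach Titans in two steps.
Foxes cannot reach Rays in two steps.
Kings: Rays, Titans, Rockets — 3.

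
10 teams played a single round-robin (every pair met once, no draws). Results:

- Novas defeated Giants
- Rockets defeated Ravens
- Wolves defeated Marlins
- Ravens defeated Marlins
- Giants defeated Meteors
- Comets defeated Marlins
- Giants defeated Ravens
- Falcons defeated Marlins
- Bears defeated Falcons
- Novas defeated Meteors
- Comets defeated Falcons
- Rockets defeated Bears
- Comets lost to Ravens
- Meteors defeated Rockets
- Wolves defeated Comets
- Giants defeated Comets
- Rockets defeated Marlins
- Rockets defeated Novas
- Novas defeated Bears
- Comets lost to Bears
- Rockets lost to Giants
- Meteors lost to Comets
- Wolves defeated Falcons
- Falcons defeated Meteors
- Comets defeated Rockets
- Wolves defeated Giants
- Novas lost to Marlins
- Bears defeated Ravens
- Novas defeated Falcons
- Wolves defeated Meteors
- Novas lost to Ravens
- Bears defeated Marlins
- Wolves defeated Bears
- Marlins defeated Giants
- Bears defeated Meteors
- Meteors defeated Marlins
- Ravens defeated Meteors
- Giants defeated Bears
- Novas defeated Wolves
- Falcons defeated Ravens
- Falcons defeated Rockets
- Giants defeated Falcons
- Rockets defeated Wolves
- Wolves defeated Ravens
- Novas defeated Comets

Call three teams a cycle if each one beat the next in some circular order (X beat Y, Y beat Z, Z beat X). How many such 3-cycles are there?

Win totals: Comets 4, Ravens 4, Falcons 4, Bears 5, Giants 6, Rockets 5, Wolves 7, Marlins 2, Novas 6, Meteors 2.
A team with w wins dominates both others in C(w,2) triples; summing gives 6 + 6 + 6 + 10 + 15 + 10 + 21 + 1 + 15 + 1 = 91 transitive triples.
Total triples C(10,3) = 120, so cyclic triples = 120 − 91 = 29.

29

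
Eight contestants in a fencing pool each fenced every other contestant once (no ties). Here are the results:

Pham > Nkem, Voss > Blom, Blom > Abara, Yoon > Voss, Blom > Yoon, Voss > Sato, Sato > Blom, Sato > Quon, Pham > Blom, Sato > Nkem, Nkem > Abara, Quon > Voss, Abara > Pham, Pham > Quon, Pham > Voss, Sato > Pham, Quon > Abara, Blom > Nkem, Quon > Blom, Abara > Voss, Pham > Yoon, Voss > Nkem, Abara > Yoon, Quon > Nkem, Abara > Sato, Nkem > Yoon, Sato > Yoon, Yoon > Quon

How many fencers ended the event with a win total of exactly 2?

2

Win totals: Yoon 2, Nkem 2, Quon 4, Pham 5, Sato 5, Voss 3, Blom 3, Abara 4.
Exactly 2: Yoon, Nkem — 2 fencers.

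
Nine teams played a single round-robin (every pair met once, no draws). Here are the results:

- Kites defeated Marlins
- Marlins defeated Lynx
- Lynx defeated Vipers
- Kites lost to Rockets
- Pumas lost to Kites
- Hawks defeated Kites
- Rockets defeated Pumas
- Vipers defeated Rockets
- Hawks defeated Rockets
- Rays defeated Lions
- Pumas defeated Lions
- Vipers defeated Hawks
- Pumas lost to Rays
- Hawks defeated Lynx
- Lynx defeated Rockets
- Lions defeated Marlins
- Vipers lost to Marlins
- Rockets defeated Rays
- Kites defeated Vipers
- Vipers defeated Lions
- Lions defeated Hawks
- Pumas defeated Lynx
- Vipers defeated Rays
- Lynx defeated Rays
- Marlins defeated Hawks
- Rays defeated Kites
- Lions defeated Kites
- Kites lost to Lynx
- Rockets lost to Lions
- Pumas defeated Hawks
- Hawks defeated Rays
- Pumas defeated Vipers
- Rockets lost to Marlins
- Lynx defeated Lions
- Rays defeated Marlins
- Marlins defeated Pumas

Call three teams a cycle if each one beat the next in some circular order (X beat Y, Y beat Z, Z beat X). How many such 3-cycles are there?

28

Win totals: Rockets 3, Pumas 4, Kites 3, Lions 4, Hawks 4, Vipers 4, Lynx 5, Marlins 5, Rays 4.
A team with w wins dominates both others in C(w,2) triples; summing gives 3 + 6 + 3 + 6 + 6 + 6 + 10 + 10 + 6 = 56 transitive triples.
Total triples C(9,3) = 84, so cyclic triples = 84 − 56 = 28.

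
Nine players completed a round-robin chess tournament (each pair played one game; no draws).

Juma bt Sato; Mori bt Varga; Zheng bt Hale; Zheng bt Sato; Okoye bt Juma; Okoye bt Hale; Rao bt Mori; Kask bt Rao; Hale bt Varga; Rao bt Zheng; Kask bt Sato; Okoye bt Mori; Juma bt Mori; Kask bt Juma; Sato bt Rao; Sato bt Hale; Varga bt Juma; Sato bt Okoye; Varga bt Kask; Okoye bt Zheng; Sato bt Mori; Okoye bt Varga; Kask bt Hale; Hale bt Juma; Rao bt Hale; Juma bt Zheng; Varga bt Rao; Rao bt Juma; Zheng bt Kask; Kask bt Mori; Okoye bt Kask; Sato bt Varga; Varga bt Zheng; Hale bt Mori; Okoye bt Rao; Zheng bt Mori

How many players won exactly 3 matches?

2

Win totals: Mori 1, Sato 5, Juma 3, Zheng 4, Varga 4, Okoye 7, Kask 5, Hale 3, Rao 4.
Exactly 3: Juma, Hale — 2 players.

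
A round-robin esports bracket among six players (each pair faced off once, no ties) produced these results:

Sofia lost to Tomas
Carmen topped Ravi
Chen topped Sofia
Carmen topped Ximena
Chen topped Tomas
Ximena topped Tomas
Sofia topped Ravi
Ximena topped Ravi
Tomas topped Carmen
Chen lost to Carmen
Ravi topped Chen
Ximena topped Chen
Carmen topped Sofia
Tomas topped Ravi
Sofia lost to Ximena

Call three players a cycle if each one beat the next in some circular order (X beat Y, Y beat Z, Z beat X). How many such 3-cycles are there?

Win totals: Ravi 1, Carmen 4, Ximena 4, Tomas 3, Sofia 1, Chen 2.
A player with w wins dominates both others in C(w,2) triples; summing gives 0 + 6 + 6 + 3 + 0 + 1 = 16 transitive triples.
Total triples C(6,3) = 20, so cyclic triples = 20 − 16 = 4.

4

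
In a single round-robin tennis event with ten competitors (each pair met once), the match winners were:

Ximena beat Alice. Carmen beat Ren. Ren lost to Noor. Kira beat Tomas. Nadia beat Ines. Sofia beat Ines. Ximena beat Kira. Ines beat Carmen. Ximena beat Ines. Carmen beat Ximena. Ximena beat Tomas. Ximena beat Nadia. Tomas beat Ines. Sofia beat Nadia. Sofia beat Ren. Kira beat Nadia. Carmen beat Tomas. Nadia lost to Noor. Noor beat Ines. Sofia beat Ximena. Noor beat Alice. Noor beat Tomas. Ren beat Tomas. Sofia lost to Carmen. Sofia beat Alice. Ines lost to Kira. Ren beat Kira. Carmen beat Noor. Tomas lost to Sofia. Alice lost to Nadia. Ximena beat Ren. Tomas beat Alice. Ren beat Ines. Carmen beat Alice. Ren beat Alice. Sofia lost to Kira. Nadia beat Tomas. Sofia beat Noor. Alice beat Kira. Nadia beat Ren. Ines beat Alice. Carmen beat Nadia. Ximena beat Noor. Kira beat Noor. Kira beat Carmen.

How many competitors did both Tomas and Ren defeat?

2

Tomas beat: Alice, Ines.
Ren beat: Alice, Tomas, Kira, Ines.
Both beat: Alice, Ines — 2.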